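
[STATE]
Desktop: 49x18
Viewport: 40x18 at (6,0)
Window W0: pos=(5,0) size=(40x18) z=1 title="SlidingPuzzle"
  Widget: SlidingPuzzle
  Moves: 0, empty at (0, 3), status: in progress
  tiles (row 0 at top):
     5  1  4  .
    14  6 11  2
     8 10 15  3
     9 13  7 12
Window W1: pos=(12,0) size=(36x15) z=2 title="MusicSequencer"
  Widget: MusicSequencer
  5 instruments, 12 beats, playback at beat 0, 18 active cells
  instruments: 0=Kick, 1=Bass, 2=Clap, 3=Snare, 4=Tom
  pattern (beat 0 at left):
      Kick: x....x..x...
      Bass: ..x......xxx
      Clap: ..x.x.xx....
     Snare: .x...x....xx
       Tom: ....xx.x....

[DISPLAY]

━━━━━━┏━━━━━━━━━━━━━━━━━━━━━━━━━━━━━━━━━
 Slidi┃ MusicSequencer                  
──────┠─────────────────────────────────
┌────┬┃      ▼12345678901               
│  5 │┃  Kick█····█··█···               
├────┼┃  Bass··█······███               
│ 14 │┃  Clap··█·█·██····               
├────┼┃ Snare·█···█····██               
│  8 │┃   Tom····██·█····               
├────┼┃                                 
│  9 │┃                                 
└────┴┃                                 
Moves:┃                                 
      ┃                                 
      ┗━━━━━━━━━━━━━━━━━━━━━━━━━━━━━━━━━
                                      ┃ 
                                      ┃ 
━━━━━━━━━━━━━━━━━━━━━━━━━━━━━━━━━━━━━━┛ 


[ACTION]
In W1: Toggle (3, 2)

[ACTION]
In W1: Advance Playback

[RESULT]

━━━━━━┏━━━━━━━━━━━━━━━━━━━━━━━━━━━━━━━━━
 Slidi┃ MusicSequencer                  
──────┠─────────────────────────────────
┌────┬┃      0▼2345678901               
│  5 │┃  Kick█····█··█···               
├────┼┃  Bass··█······███               
│ 14 │┃  Clap··█·█·██····               
├────┼┃ Snare·██··█····██               
│  8 │┃   Tom····██·█····               
├────┼┃                                 
│  9 │┃                                 
└────┴┃                                 
Moves:┃                                 
      ┃                                 
      ┗━━━━━━━━━━━━━━━━━━━━━━━━━━━━━━━━━
                                      ┃ 
                                      ┃ 
━━━━━━━━━━━━━━━━━━━━━━━━━━━━━━━━━━━━━━┛ 


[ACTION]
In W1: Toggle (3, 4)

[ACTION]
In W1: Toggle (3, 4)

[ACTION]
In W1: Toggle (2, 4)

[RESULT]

━━━━━━┏━━━━━━━━━━━━━━━━━━━━━━━━━━━━━━━━━
 Slidi┃ MusicSequencer                  
──────┠─────────────────────────────────
┌────┬┃      0▼2345678901               
│  5 │┃  Kick█····█··█···               
├────┼┃  Bass··█······███               
│ 14 │┃  Clap··█···██····               
├────┼┃ Snare·██··█····██               
│  8 │┃   Tom····██·█····               
├────┼┃                                 
│  9 │┃                                 
└────┴┃                                 
Moves:┃                                 
      ┃                                 
      ┗━━━━━━━━━━━━━━━━━━━━━━━━━━━━━━━━━
                                      ┃ 
                                      ┃ 
━━━━━━━━━━━━━━━━━━━━━━━━━━━━━━━━━━━━━━┛ 


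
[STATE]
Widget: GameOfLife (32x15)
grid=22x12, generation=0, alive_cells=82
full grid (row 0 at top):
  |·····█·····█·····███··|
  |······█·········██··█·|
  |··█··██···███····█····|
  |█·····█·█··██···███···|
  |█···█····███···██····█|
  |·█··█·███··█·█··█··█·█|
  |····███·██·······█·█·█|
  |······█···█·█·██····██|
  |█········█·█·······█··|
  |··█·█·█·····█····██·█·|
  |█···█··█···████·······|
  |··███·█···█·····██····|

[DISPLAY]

Gen: 0                          
·····█·····█·····███··          
······█·········██··█·          
··█··██···███····█····          
█·····█·█··██···███···          
█···█····███···██····█          
·█··█·███··█·█··█··█·█          
····███·██·······█·█·█          
······█···█·█·██····██          
█········█·█·······█··          
··█·█·█·····█····██·█·          
█···█··█···████·······          
··███·█···█·····██····          
                                
                                


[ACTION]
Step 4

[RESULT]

Gen: 4                          
················████··          
·····██·········█··█··          
·····█················          
··██·███··············          
█·██··█···············          
·█··██··██····█·······          
··███··███·····█······          
·······███···██·······          
·······██·············          
······██··███······█··          
·█····█···█·█····█·█··          
··█████·····█·····██··          
                                
                                


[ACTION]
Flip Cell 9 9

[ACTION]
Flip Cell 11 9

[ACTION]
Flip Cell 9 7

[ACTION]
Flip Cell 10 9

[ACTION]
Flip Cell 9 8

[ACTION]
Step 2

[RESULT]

Gen: 6                          
················████··          
······█·········█··█··          
··█·██·█··············          
··█···███·············          
·█··██·██·············          
··██··██·█············          
··██···█······█·······          
··██··██···█··█·······          
·····███···███········          
···█··██···········█··          
··█···██··█·██······█·          
··█···█···███·····███·          
                                
                                


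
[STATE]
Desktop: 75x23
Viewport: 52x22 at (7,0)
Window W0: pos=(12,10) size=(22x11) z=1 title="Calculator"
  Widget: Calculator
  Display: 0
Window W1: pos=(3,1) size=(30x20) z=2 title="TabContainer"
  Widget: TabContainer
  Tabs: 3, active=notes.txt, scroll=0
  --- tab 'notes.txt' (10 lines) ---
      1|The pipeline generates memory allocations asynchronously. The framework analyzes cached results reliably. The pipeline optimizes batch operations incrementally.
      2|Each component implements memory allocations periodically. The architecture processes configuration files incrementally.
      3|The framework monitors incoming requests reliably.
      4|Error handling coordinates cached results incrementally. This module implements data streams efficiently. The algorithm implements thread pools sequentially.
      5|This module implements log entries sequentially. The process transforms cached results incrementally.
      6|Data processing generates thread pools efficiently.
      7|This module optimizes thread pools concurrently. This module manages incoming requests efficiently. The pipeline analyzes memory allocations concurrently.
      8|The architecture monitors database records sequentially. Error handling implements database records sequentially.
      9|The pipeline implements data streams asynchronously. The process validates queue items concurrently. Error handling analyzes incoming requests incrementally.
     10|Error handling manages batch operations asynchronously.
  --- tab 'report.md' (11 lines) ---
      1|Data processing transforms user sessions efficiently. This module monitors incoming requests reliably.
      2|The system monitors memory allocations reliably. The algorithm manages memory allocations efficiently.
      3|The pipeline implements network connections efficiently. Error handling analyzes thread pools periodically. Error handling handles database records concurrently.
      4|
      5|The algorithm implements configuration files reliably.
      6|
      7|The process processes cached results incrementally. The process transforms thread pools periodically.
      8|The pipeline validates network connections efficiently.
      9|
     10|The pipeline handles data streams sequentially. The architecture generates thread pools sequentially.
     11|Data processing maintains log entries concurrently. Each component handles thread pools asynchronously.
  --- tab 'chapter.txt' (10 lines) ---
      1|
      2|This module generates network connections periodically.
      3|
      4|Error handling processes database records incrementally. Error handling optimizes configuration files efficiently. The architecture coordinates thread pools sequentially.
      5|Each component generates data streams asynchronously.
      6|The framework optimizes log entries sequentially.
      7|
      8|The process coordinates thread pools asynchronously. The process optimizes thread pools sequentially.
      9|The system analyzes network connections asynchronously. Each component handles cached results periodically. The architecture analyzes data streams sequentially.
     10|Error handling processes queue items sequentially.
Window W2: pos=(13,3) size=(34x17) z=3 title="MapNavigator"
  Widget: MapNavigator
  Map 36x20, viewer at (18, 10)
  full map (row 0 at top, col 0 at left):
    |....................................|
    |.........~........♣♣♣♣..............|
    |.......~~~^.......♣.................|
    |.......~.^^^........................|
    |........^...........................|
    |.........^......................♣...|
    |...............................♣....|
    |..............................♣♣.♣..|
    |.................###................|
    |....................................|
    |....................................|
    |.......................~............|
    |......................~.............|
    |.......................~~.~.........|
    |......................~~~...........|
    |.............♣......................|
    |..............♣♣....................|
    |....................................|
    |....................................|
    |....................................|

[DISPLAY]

                                                    
━━━━━━━━━━━━━━━━━━━━━━━━━┓                          
bContainer               ┃                          
──────┏━━━━━━━━━━━━━━━━━━━━━━━━━━━━━━━━┓            
tes.tx┃ MapNavigator                   ┃            
──────┠────────────────────────────────┨            
 pipel┃......^.........................┃            
h comp┃.......^......................♣.┃            
 frame┃.............................♣..┃            
or han┃............................♣♣.♣┃            
s modu┃...............###..............┃            
a proc┃................................┃            
s modu┃................@...............┃            
 archi┃.....................~..........┃            
 pipel┃....................~...........┃            
or han┃.....................~~.~.......┃            
      ┃....................~~~.........┃            
      ┃...........♣....................┃            
      ┃............♣♣..................┃            
      ┗━━━━━━━━━━━━━━━━━━━━━━━━━━━━━━━━┛            
━━━━━━━━━━━━━━━━━━━━━━━━━┛┛                         
                                                    


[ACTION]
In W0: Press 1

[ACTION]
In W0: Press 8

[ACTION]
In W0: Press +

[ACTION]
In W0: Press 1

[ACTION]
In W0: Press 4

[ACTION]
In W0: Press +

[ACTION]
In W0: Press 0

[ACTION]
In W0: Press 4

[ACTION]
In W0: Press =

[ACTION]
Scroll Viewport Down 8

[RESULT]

━━━━━━━━━━━━━━━━━━━━━━━━━┓                          
bContainer               ┃                          
──────┏━━━━━━━━━━━━━━━━━━━━━━━━━━━━━━━━┓            
tes.tx┃ MapNavigator                   ┃            
──────┠────────────────────────────────┨            
 pipel┃......^.........................┃            
h comp┃.......^......................♣.┃            
 frame┃.............................♣..┃            
or han┃............................♣♣.♣┃            
s modu┃...............###..............┃            
a proc┃................................┃            
s modu┃................@...............┃            
 archi┃.....................~..........┃            
 pipel┃....................~...........┃            
or han┃.....................~~.~.......┃            
      ┃....................~~~.........┃            
      ┃...........♣....................┃            
      ┃............♣♣..................┃            
      ┗━━━━━━━━━━━━━━━━━━━━━━━━━━━━━━━━┛            
━━━━━━━━━━━━━━━━━━━━━━━━━┛┛                         
                                                    
                                                    


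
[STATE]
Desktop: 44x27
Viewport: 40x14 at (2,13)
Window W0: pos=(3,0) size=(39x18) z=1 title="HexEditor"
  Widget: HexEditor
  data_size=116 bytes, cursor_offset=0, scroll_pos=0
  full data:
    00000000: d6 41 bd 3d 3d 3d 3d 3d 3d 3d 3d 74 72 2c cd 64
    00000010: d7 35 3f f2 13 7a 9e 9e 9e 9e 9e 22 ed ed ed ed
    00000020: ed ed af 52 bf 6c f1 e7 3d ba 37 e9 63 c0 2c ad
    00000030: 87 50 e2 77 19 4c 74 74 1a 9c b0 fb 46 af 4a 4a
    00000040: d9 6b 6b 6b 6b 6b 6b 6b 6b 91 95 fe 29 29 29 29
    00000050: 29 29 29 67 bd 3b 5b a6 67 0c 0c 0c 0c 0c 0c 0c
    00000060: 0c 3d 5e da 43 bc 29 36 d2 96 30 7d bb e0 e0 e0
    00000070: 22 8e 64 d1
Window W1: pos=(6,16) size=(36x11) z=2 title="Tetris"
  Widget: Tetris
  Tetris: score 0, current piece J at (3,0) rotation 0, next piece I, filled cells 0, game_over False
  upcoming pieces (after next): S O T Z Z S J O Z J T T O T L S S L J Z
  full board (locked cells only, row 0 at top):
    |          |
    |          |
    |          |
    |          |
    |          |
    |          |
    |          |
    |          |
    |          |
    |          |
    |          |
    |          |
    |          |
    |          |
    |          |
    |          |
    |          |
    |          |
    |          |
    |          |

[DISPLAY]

 ┃                                     ┃
 ┃                                     ┃
 ┃                                     ┃
 ┃  ┏━━━━━━━━━━━━━━━━━━━━━━━━━━━━━━━━━━┓
 ┗━━┃ Tetris                           ┃
    ┠──────────────────────────────────┨
    ┃          │Next:                  ┃
    ┃          │████                   ┃
    ┃          │                       ┃
    ┃          │                       ┃
    ┃          │                       ┃
    ┃          │                       ┃
    ┃          │Score:                 ┃
    ┗━━━━━━━━━━━━━━━━━━━━━━━━━━━━━━━━━━┛


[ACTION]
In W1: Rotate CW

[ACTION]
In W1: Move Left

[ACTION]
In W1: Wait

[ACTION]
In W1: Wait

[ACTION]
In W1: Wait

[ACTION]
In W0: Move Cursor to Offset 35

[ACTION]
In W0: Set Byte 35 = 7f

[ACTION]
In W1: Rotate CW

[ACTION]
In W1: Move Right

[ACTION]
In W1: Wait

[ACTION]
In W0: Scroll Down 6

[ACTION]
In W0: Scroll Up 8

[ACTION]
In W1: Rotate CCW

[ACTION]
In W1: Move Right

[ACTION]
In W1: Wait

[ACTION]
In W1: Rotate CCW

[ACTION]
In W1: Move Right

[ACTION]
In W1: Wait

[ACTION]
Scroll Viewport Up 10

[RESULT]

 ┃00000000  d6 41 bd 3d 3d 3d 3d 3d  3d┃
 ┃00000010  d7 35 3f f2 13 7a 9e 9e  9e┃
 ┃00000020  ed ed af 7F bf 6c f1 e7  3d┃
 ┃00000030  87 50 e2 77 19 4c 74 74  1a┃
 ┃00000040  d9 6b 6b 6b 6b 6b 6b 6b  6b┃
 ┃00000050  29 29 29 67 bd 3b 5b a6  67┃
 ┃00000060  0c 3d 5e da 43 bc 29 36  d2┃
 ┃00000070  22 8e 64 d1                ┃
 ┃                                     ┃
 ┃                                     ┃
 ┃                                     ┃
 ┃                                     ┃
 ┃                                     ┃
 ┃  ┏━━━━━━━━━━━━━━━━━━━━━━━━━━━━━━━━━━┓


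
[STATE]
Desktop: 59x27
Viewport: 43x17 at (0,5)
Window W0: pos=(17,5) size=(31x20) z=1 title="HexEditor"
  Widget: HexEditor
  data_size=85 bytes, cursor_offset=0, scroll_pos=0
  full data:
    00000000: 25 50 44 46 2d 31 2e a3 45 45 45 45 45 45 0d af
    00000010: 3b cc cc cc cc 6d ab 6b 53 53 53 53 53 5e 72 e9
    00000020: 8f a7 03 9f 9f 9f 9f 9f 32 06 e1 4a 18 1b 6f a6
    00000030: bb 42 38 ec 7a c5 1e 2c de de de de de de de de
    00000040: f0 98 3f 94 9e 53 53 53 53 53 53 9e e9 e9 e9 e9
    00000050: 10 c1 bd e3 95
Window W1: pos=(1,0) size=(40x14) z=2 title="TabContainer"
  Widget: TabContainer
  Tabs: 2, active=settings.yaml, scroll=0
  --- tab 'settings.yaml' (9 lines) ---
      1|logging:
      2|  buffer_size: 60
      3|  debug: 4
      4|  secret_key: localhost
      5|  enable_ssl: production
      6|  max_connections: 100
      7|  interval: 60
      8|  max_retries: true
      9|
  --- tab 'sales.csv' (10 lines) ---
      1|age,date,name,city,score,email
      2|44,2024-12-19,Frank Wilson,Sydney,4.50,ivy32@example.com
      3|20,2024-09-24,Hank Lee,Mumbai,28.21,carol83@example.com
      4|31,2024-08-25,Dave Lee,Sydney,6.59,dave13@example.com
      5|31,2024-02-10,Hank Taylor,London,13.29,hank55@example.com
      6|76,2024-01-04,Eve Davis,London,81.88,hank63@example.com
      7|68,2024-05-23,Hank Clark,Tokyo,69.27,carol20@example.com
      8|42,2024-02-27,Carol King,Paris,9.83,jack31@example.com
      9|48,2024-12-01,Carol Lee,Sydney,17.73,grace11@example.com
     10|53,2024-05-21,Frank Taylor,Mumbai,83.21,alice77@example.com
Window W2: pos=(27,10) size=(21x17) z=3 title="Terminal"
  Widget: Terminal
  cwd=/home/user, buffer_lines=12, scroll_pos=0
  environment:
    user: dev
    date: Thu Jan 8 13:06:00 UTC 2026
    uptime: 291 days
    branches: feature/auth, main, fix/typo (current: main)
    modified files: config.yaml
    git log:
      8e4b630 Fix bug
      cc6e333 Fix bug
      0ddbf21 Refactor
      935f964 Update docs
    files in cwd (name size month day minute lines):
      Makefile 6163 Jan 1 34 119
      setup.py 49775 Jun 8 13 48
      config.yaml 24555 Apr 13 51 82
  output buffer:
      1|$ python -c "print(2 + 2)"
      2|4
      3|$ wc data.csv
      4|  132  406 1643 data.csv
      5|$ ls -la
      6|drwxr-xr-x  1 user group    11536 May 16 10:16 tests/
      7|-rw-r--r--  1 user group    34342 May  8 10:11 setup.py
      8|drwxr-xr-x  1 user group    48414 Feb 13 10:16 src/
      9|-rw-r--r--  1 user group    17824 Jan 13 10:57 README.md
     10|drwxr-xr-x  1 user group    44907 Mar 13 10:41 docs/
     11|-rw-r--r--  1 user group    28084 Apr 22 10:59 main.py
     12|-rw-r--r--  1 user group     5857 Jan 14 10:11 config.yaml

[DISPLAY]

 ┃logging:                              ┃━━
 ┃  buffer_size: 60                     ┃  
 ┃  debug: 4                            ┃──
 ┃  secret_key: localhost               ┃d 
 ┃  enable_ssl: production              ┃c 
 ┃  max_connections: 100   ┏━━━━━━━━━━━━━━━
 ┃  interval: 60           ┃ Terminal      
 ┃  max_retries: true      ┠───────────────
 ┗━━━━━━━━━━━━━━━━━━━━━━━━━┃$ python -c "pr
                 ┃         ┃4              
                 ┃         ┃$ wc data.csv  
                 ┃         ┃  132  406 1643
                 ┃         ┃$ ls -la       
                 ┃         ┃drwxr-xr-x  1 u
                 ┃         ┃-rw-r--r--  1 u
                 ┃         ┃drwxr-xr-x  1 u
                 ┃         ┃-rw-r--r--  1 u


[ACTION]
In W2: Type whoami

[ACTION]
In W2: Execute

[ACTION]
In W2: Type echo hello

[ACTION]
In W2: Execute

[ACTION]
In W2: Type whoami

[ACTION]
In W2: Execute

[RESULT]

 ┃logging:                              ┃━━
 ┃  buffer_size: 60                     ┃  
 ┃  debug: 4                            ┃──
 ┃  secret_key: localhost               ┃d 
 ┃  enable_ssl: production              ┃c 
 ┃  max_connections: 100   ┏━━━━━━━━━━━━━━━
 ┃  interval: 60           ┃ Terminal      
 ┃  max_retries: true      ┠───────────────
 ┗━━━━━━━━━━━━━━━━━━━━━━━━━┃-rw-r--r--  1 u
                 ┃         ┃drwxr-xr-x  1 u
                 ┃         ┃-rw-r--r--  1 u
                 ┃         ┃drwxr-xr-x  1 u
                 ┃         ┃-rw-r--r--  1 u
                 ┃         ┃-rw-r--r--  1 u
                 ┃         ┃$ whoami       
                 ┃         ┃dev            
                 ┃         ┃$ echo hello   


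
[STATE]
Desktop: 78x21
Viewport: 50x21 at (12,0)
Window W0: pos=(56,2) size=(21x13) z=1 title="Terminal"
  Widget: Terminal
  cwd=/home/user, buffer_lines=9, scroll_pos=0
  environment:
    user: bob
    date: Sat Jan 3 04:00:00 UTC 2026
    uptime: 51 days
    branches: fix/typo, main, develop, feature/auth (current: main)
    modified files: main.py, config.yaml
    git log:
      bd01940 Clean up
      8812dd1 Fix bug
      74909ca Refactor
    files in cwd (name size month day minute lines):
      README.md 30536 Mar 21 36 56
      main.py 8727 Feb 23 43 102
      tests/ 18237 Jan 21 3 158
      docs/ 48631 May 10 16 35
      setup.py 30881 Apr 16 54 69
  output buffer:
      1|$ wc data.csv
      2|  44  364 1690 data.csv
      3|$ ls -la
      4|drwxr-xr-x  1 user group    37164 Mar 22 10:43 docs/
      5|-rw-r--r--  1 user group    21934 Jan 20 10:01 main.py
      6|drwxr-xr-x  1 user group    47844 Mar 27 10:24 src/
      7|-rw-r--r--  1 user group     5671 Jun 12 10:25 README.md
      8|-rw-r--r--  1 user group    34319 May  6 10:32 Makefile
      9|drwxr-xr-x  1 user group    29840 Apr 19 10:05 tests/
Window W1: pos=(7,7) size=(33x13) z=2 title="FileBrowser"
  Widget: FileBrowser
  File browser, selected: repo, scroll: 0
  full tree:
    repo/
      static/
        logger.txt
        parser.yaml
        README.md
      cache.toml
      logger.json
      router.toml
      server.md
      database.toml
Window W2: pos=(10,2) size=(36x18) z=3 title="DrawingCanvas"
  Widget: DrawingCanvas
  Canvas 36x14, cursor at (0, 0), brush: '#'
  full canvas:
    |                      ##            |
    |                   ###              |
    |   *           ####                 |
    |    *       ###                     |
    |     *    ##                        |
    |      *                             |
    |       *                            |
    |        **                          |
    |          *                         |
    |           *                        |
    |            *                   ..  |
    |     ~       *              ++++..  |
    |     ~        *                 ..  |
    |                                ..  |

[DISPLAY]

                                                  
                                                  
━━━━━━━━━━━━━━━━━━━━━━━━━━━━━━━━━┓          ┏━━━━━
DrawingCanvas                    ┃          ┃ Term
─────────────────────────────────┨          ┠─────
                     ##          ┃          ┃$ wc 
                  ###            ┃          ┃  44 
  *           ####               ┃          ┃$ ls 
   *       ###                   ┃          ┃drwxr
    *    ##                      ┃          ┃-rw-r
     *                           ┃          ┃drwxr
      *                          ┃          ┃-rw-r
       **                        ┃          ┃-rw-r
         *                       ┃          ┃drwxr
          *                      ┃          ┗━━━━━
           *                   ..┃                
    ~       *              ++++..┃                
    ~        *                 ..┃                
                               ..┃                
━━━━━━━━━━━━━━━━━━━━━━━━━━━━━━━━━┛                
                                                  


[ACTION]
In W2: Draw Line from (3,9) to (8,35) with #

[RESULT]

                                                  
                                                  
━━━━━━━━━━━━━━━━━━━━━━━━━━━━━━━━━┓          ┏━━━━━
DrawingCanvas                    ┃          ┃ Term
─────────────────────────────────┨          ┠─────
                     ##          ┃          ┃$ wc 
                  ###            ┃          ┃  44 
  *           ####               ┃          ┃$ ls 
   *    ######                   ┃          ┃drwxr
    *    #######                 ┃          ┃-rw-r
     *          ######           ┃          ┃drwxr
      *               #####      ┃          ┃-rw-r
       **                  ##### ┃          ┃-rw-r
         *                      #┃          ┃drwxr
          *                      ┃          ┗━━━━━
           *                   ..┃                
    ~       *              ++++..┃                
    ~        *                 ..┃                
                               ..┃                
━━━━━━━━━━━━━━━━━━━━━━━━━━━━━━━━━┛                
                                                  


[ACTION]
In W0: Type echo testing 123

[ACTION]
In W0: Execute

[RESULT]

                                                  
                                                  
━━━━━━━━━━━━━━━━━━━━━━━━━━━━━━━━━┓          ┏━━━━━
DrawingCanvas                    ┃          ┃ Term
─────────────────────────────────┨          ┠─────
                     ##          ┃          ┃drwxr
                  ###            ┃          ┃-rw-r
  *           ####               ┃          ┃drwxr
   *    ######                   ┃          ┃-rw-r
    *    #######                 ┃          ┃-rw-r
     *          ######           ┃          ┃drwxr
      *               #####      ┃          ┃$ ech
       **                  ##### ┃          ┃testi
         *                      #┃          ┃$ █  
          *                      ┃          ┗━━━━━
           *                   ..┃                
    ~       *              ++++..┃                
    ~        *                 ..┃                
                               ..┃                
━━━━━━━━━━━━━━━━━━━━━━━━━━━━━━━━━┛                
                                                  


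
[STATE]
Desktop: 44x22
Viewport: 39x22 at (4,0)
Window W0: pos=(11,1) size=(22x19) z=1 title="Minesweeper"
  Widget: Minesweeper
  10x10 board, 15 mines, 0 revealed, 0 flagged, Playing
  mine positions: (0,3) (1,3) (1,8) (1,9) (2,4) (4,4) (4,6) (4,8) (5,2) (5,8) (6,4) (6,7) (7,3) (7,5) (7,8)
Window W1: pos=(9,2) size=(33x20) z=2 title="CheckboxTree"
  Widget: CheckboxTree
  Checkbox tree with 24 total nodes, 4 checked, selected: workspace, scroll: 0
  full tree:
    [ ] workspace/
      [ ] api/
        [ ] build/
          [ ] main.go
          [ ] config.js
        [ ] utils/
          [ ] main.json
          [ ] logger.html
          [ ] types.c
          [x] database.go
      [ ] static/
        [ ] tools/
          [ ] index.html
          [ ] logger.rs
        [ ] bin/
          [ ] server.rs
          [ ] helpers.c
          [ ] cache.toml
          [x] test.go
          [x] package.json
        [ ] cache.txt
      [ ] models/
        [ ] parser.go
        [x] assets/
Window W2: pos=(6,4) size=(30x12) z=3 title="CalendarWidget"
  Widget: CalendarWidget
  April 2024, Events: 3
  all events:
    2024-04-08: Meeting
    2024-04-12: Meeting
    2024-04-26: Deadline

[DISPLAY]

                                       
       ┏━━━━━━━━━━━━━━━━━━━━┓          
     ┏━━━━━━━━━━━━━━━━━━━━━━━━━━━━━━━┓ 
     ┃ CheckboxTree                  ┃ 
  ┏━━━━━━━━━━━━━━━━━━━━━━━━━━━━┓─────┨ 
  ┃ CalendarWidget             ┃     ┃ 
  ┠────────────────────────────┨     ┃ 
  ┃         April 2024         ┃     ┃ 
  ┃Mo Tu We Th Fr Sa Su        ┃     ┃ 
  ┃ 1  2  3  4  5  6  7        ┃     ┃ 
  ┃ 8*  9 10 11 12* 13 14      ┃     ┃ 
  ┃15 16 17 18 19 20 21        ┃     ┃ 
  ┃22 23 24 25 26* 27 28       ┃     ┃ 
  ┃29 30                       ┃     ┃ 
  ┃                            ┃     ┃ 
  ┗━━━━━━━━━━━━━━━━━━━━━━━━━━━━┛     ┃ 
     ┃     [ ] tools/                ┃ 
     ┃       [ ] index.html          ┃ 
     ┃       [ ] logger.rs           ┃ 
     ┃     [-] bin/                  ┃ 
     ┃       [ ] server.rs           ┃ 
     ┗━━━━━━━━━━━━━━━━━━━━━━━━━━━━━━━┛ 


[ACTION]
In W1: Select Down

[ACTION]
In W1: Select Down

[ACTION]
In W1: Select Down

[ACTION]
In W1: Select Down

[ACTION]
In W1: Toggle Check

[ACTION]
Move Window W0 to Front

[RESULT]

                                       
       ┏━━━━━━━━━━━━━━━━━━━━┓          
     ┏━┃ Minesweeper        ┃━━━━━━━━┓ 
     ┃ ┠────────────────────┨        ┃ 
  ┏━━━━┃■■■■■■■■■■          ┃━━┓─────┨ 
  ┃ Cal┃■■■■■■■■■■          ┃  ┃     ┃ 
  ┠────┃■■■■■■■■■■          ┃──┨     ┃ 
  ┃    ┃■■■■■■■■■■          ┃  ┃     ┃ 
  ┃Mo T┃■■■■■■■■■■          ┃  ┃     ┃ 
  ┃ 1  ┃■■■■■■■■■■          ┃  ┃     ┃ 
  ┃ 8* ┃■■■■■■■■■■          ┃  ┃     ┃ 
  ┃15 1┃■■■■■■■■■■          ┃  ┃     ┃ 
  ┃22 2┃■■■■■■■■■■          ┃  ┃     ┃ 
  ┃29 3┃■■■■■■■■■■          ┃  ┃     ┃ 
  ┃    ┃                    ┃  ┃     ┃ 
  ┗━━━━┃                    ┃━━┛     ┃ 
     ┃ ┃                    ┃        ┃ 
     ┃ ┃                    ┃        ┃ 
     ┃ ┃                    ┃        ┃ 
     ┃ ┗━━━━━━━━━━━━━━━━━━━━┛        ┃ 
     ┃       [ ] server.rs           ┃ 
     ┗━━━━━━━━━━━━━━━━━━━━━━━━━━━━━━━┛ 


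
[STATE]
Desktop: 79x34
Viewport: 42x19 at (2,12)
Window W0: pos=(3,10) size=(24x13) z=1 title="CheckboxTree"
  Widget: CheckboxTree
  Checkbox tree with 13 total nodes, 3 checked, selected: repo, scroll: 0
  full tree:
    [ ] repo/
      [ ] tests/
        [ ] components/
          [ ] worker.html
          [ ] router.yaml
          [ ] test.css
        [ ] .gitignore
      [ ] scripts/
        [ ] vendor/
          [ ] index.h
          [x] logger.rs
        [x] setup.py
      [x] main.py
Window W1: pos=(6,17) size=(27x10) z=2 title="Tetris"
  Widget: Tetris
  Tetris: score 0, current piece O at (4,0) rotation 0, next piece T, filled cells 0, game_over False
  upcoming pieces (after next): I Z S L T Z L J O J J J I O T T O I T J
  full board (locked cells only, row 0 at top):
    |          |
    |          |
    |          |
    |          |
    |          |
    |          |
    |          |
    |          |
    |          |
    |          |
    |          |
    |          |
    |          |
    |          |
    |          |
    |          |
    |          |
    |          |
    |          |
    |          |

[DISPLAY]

 ┠──────────────────────┨                 
 ┃>[-] repo/            ┃                 
 ┃   [ ] tests/         ┃                 
 ┃     [ ] components/  ┃                 
 ┃       [ ] worker.html┃                 
 ┃  ┏━━━━━━━━━━━━━━━━━━━━━━━━━┓           
 ┃  ┃ Tetris                  ┃           
 ┃  ┠─────────────────────────┨           
 ┃  ┃          │Next:         ┃           
 ┃  ┃          │ ▒            ┃           
 ┗━━┃          │▒▒▒           ┃           
    ┃          │              ┃           
    ┃          │              ┃           
    ┃          │              ┃           
    ┗━━━━━━━━━━━━━━━━━━━━━━━━━┛           
                                          
                                          
                                          
                                          


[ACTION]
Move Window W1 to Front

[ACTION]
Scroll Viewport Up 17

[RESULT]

                                          
                                          
                                          
                                          
                                          
                                          
                                          
                                          
                                          
                                          
 ┏━━━━━━━━━━━━━━━━━━━━━━┓                 
 ┃ CheckboxTree         ┃                 
 ┠──────────────────────┨                 
 ┃>[-] repo/            ┃                 
 ┃   [ ] tests/         ┃                 
 ┃     [ ] components/  ┃                 
 ┃       [ ] worker.html┃                 
 ┃  ┏━━━━━━━━━━━━━━━━━━━━━━━━━┓           
 ┃  ┃ Tetris                  ┃           


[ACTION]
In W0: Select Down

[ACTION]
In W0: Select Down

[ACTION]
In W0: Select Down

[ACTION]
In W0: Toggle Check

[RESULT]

                                          
                                          
                                          
                                          
                                          
                                          
                                          
                                          
                                          
                                          
 ┏━━━━━━━━━━━━━━━━━━━━━━┓                 
 ┃ CheckboxTree         ┃                 
 ┠──────────────────────┨                 
 ┃ [-] repo/            ┃                 
 ┃   [-] tests/         ┃                 
 ┃     [-] components/  ┃                 
 ┃>      [x] worker.html┃                 
 ┃  ┏━━━━━━━━━━━━━━━━━━━━━━━━━┓           
 ┃  ┃ Tetris                  ┃           


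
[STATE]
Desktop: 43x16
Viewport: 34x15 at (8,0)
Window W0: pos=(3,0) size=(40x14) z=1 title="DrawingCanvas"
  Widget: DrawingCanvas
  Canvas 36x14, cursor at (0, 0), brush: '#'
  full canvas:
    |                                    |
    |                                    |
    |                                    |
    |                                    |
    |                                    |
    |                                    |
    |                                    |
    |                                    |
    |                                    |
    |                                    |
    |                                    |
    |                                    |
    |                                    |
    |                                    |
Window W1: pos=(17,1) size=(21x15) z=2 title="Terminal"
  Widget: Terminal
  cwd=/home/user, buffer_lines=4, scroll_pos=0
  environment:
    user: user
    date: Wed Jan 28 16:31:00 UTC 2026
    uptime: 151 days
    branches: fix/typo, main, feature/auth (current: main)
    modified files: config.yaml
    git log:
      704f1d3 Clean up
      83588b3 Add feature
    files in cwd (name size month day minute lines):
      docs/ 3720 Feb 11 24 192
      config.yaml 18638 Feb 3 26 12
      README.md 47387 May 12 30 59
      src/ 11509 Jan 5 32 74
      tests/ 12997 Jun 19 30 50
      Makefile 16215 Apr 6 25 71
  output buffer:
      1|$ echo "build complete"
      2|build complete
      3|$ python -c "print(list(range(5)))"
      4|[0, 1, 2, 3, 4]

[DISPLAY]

━━━━━━━━━━━━━━━━━━━━━━━━━━━━━━━━━━
wingCanva┏━━━━━━━━━━━━━━━━━━━┓    
─────────┃ Terminal          ┃────
         ┠───────────────────┨    
         ┃$ echo "build compl┃    
         ┃build complete     ┃    
         ┃$ python -c "print(┃    
         ┃[0, 1, 2, 3, 4]    ┃    
         ┃$ █                ┃    
         ┃                   ┃    
         ┃                   ┃    
         ┃                   ┃    
         ┃                   ┃    
━━━━━━━━━┃                   ┃━━━━
         ┃                   ┃    


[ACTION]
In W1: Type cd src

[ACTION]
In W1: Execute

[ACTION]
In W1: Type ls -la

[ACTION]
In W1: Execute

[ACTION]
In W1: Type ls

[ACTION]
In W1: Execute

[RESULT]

━━━━━━━━━━━━━━━━━━━━━━━━━━━━━━━━━━
wingCanva┏━━━━━━━━━━━━━━━━━━━┓    
─────────┃ Terminal          ┃────
         ┠───────────────────┨    
         ┃                   ┃    
         ┃$ ls -la           ┃    
         ┃drwxr-xr-x  1 user ┃    
         ┃-rw-r--r--  1 user ┃    
         ┃-rw-r--r--  1 user ┃    
         ┃drwxr-xr-x  1 user ┃    
         ┃drwxr-xr-x  1 user ┃    
         ┃-rw-r--r--  1 user ┃    
         ┃$ ls               ┃    
━━━━━━━━━┃docs/  config.yaml ┃━━━━
         ┃$ █                ┃    
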